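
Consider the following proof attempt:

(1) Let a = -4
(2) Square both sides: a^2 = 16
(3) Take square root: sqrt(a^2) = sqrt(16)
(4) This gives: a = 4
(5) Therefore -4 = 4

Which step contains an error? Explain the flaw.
Step 4: This gives: a = 4

Step 4 incorrectly states that sqrt(a^2) = a. The correct identity is sqrt(a^2) = |a|. Since a = -4 < 0, we have sqrt(a^2) = |-4| = 4, not a = -4.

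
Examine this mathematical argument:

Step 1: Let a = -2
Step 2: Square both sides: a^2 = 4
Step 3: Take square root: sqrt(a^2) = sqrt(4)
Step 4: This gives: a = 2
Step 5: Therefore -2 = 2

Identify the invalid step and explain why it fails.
Step 4: This gives: a = 2

Step 4 incorrectly states that sqrt(a^2) = a. The correct identity is sqrt(a^2) = |a|. Since a = -2 < 0, we have sqrt(a^2) = |-2| = 2, not a = -2.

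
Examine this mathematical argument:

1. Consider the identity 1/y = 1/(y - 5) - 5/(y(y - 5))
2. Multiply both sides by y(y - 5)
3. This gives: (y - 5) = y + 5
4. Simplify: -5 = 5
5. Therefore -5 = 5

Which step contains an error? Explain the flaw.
Step 3: This gives: (y - 5) = y + 5

Step 3 makes a sign error when clearing denominators. Multiplying -5/(y(y - 5)) by y(y - 5) gives -5, not +5. The correct result is (y - 5) = y - 5, which is trivially true, not (y - 5) = y + 5. (Step 1 is a valid identity: 1/(y - 5) - 5/(y(y - 5)) = (y - 5)/(y(y - 5)) = 1/y.)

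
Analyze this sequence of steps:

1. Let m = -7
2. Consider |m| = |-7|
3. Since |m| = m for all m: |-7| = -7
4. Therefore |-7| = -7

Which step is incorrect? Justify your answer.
Step 3: Since |m| = m for all m: |-7| = -7

Step 3 incorrectly states that |m| = m for all m. The correct definition is |m| = m when m >= 0, and |m| = -m when m < 0. Since -7 < 0, we have |-7| = -(-7) = 7, not -7.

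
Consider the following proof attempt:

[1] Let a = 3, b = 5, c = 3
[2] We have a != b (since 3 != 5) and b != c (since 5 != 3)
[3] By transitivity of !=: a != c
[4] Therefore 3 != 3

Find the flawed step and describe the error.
Step 3: By transitivity of !=: a != c

Step 3 incorrectly applies transitivity to the '!=' relation. Transitivity states: if a R b and b R c, then a R c. However, '!=' is not transitive. Counterexample: 3 != 5 and 5 != 3, but 3 = 3 (both equal 3). Transitivity holds for relations like <, <=, =, but not for !=.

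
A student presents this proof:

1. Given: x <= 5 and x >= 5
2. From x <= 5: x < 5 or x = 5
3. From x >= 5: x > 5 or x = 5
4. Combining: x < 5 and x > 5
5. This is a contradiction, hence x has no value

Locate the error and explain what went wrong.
Step 4: Combining: x < 5 and x > 5

Step 4 incorrectly combines the conditions. From x <= 5 and x >= 5, the intersection is x = 5. The error treats the 'or' cases as 'and' requirements. The correct conclusion is that x = 5 is the unique solution, not that no solution exists.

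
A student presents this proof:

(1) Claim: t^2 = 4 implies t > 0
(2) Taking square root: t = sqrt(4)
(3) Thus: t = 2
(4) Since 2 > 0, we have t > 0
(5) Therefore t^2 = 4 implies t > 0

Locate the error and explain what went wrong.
Step 2: Taking square root: t = sqrt(4)

Step 2 takes the square root and assumes the positive root only. The equation t^2 = 4 actually has two solutions: t = 2 and t = -2. The proof silently assumes t > 0 without justification, then uses this assumption to conclude t > 0, which is circular. The counterexample t = -2 shows the claim is false.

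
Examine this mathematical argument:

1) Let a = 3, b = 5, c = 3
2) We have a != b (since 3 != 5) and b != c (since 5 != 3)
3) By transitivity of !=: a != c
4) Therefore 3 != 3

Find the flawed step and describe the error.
Step 3: By transitivity of !=: a != c

Step 3 incorrectly applies transitivity to the '!=' relation. Transitivity states: if a R b and b R c, then a R c. However, '!=' is not transitive. Counterexample: 3 != 5 and 5 != 3, but 3 = 3 (both equal 3). Transitivity holds for relations like <, <=, =, but not for !=.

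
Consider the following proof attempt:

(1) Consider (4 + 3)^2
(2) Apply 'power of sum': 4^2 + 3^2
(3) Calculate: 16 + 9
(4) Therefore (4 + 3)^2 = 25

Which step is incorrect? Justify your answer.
Step 2: Apply 'power of sum': 4^2 + 3^2

Step 2 incorrectly applies a non-existent rule '(a+b)^n = a^n + b^n'. This is false in general. The correct expansion uses the binomial theorem. The actual value is (4 + 3)^2 = 7^2 = 49, not 25.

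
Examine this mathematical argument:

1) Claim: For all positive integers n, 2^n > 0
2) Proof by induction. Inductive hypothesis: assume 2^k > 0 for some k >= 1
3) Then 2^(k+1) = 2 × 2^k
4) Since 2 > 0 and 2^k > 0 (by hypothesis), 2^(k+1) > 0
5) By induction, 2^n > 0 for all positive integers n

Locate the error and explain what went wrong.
Step 5: By induction, 2^n > 0 for all positive integers n

Step 5 concludes the proof by induction, but no base case was ever established. A valid induction proof requires: (1) a base case proving 2^1 > 0, and (2) an inductive step showing IF 2^k > 0 THEN 2^(k+1) > 0. Steps 2-4 correctly establish the inductive step, but without the base case the conclusion in step 5 does not follow.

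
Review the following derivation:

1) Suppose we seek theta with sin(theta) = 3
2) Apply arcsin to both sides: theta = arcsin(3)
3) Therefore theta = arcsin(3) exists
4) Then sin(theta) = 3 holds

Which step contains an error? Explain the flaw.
Step 2: Apply arcsin to both sides: theta = arcsin(3)

Step 2 applies arcsin to 3. However, arcsin(x) is only defined for x in [-1, 1] because sin(theta) can only produce values in that range. Since |3| > 1, arcsin(3) is undefined. There is no angle whose sine equals 3.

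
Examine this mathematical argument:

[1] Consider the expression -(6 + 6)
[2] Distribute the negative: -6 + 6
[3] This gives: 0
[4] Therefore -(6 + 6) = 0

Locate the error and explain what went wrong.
Step 2: Distribute the negative: -6 + 6

Step 2 incorrectly distributes the negative sign. The correct distribution is -(6 + 6) = -6 - 6 = -12. The negative must be applied to both terms, not just the first. The error treats -(6 + 6) as -6 + 6, which equals 0 instead of -12.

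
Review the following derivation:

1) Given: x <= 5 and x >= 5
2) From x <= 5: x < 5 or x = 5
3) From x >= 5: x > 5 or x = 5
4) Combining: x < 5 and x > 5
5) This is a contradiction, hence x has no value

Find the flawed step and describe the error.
Step 4: Combining: x < 5 and x > 5

Step 4 incorrectly combines the conditions. From x <= 5 and x >= 5, the intersection is x = 5. The error treats the 'or' cases as 'and' requirements. The correct conclusion is that x = 5 is the unique solution, not that no solution exists.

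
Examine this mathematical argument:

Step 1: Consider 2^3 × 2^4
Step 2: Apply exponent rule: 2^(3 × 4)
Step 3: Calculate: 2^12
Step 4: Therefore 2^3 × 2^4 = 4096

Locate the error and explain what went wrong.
Step 2: Apply exponent rule: 2^(3 × 4)

Step 2 incorrectly states that a^b × a^c = a^(b×c). The correct rule is a^b × a^c = a^(b+c). The actual value is 2^3 × 2^4 = 2^7 = 128, not 2^12 = 4096.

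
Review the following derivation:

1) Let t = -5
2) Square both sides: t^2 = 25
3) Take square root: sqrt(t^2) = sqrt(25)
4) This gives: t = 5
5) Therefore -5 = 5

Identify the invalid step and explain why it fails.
Step 4: This gives: t = 5

Step 4 incorrectly states that sqrt(t^2) = t. The correct identity is sqrt(t^2) = |t|. Since t = -5 < 0, we have sqrt(t^2) = |-5| = 5, not t = -5.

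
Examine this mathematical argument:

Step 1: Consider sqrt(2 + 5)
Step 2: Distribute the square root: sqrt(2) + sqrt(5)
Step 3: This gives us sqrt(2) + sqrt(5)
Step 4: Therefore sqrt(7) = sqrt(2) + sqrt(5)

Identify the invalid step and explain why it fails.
Step 2: Distribute the square root: sqrt(2) + sqrt(5)

Step 2 incorrectly 'distributes' the square root over addition. The square root function does not distribute: sqrt(a + b) ≠ sqrt(a) + sqrt(b). In fact, sqrt(2 + 5) = sqrt(7) ≈ 2.6458, while sqrt(2) + sqrt(5) ≈ 3.6503.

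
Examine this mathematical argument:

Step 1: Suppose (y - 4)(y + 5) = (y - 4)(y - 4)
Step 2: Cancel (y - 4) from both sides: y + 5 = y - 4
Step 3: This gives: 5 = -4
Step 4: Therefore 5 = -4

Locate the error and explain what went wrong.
Step 2: Cancel (y - 4) from both sides: y + 5 = y - 4

Step 2 cancels (y - 4) from both sides. This is only valid if (y - 4) ≠ 0, i.e., y ≠ 4. When y = 4, both sides equal zero regardless of the other factors. The correct approach requires considering y = 4 as a separate case.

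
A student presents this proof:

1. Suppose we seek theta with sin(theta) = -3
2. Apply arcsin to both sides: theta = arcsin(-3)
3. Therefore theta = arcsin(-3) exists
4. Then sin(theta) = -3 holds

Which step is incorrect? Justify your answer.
Step 2: Apply arcsin to both sides: theta = arcsin(-3)

Step 2 applies arcsin to -3. However, arcsin(x) is only defined for x in [-1, 1] because sin(theta) can only produce values in that range. Since |-3| > 1, arcsin(-3) is undefined. There is no angle whose sine equals -3.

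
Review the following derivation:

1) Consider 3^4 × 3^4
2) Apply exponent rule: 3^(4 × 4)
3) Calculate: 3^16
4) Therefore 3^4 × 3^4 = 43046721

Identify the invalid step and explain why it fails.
Step 2: Apply exponent rule: 3^(4 × 4)

Step 2 incorrectly states that a^b × a^c = a^(b×c). The correct rule is a^b × a^c = a^(b+c). The actual value is 3^4 × 3^4 = 3^8 = 6561, not 3^16 = 43046721.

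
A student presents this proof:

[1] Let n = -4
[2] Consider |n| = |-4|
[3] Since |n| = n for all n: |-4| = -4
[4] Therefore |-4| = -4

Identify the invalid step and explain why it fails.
Step 3: Since |n| = n for all n: |-4| = -4

Step 3 incorrectly states that |n| = n for all n. The correct definition is |n| = n when n >= 0, and |n| = -n when n < 0. Since -4 < 0, we have |-4| = -(-4) = 4, not -4.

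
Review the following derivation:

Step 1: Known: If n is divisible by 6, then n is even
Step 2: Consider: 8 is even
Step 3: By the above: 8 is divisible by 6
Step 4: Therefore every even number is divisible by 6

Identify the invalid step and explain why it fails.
Step 3: By the above: 8 is divisible by 6

Step 3 commits the fallacy of affirming the consequent. The known fact 'divisible by 6 → even' does NOT imply 'even → divisible by 6'. That would be the converse, which is false. For example, 8 is even but 8 ÷ 6 = 1.33, which is not an integer.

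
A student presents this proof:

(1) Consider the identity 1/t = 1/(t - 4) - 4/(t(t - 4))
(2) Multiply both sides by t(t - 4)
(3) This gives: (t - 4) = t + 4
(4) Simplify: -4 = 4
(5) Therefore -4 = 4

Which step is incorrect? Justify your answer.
Step 3: This gives: (t - 4) = t + 4

Step 3 makes a sign error when clearing denominators. Multiplying -4/(t(t - 4)) by t(t - 4) gives -4, not +4. The correct result is (t - 4) = t - 4, which is trivially true, not (t - 4) = t + 4. (Step 1 is a valid identity: 1/(t - 4) - 4/(t(t - 4)) = (t - 4)/(t(t - 4)) = 1/t.)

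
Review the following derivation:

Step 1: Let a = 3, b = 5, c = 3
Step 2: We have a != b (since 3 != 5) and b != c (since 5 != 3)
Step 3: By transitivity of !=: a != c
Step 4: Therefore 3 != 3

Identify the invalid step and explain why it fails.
Step 3: By transitivity of !=: a != c

Step 3 incorrectly applies transitivity to the '!=' relation. Transitivity states: if a R b and b R c, then a R c. However, '!=' is not transitive. Counterexample: 3 != 5 and 5 != 3, but 3 = 3 (both equal 3). Transitivity holds for relations like <, <=, =, but not for !=.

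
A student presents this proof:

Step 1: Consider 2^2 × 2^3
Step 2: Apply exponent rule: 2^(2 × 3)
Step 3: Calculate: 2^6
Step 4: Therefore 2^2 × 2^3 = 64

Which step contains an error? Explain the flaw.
Step 2: Apply exponent rule: 2^(2 × 3)

Step 2 incorrectly states that a^b × a^c = a^(b×c). The correct rule is a^b × a^c = a^(b+c). The actual value is 2^2 × 2^3 = 2^5 = 32, not 2^6 = 64.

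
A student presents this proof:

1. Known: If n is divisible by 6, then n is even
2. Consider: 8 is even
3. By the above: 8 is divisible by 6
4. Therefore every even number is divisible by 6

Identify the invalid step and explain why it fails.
Step 3: By the above: 8 is divisible by 6

Step 3 commits the fallacy of affirming the consequent. The known fact 'divisible by 6 → even' does NOT imply 'even → divisible by 6'. That would be the converse, which is false. For example, 8 is even but 8 ÷ 6 = 1.33, which is not an integer.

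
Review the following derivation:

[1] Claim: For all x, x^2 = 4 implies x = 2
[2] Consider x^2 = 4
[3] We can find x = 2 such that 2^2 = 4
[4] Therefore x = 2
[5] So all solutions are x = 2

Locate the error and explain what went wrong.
Step 4: Therefore x = 2

Step 4 incorrectly concludes that x = 2 is the only solution. The proof shows that x = 2 is A solution (existence), but does not show it is the ONLY solution (uniqueness). In fact, x = -2 is also a solution since (-2)^2 = 4. Finding one solution doesn't prove there are no others.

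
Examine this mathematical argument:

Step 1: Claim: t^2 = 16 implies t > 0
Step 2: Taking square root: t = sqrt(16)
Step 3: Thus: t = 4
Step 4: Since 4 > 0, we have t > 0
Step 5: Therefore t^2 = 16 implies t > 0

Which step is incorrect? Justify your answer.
Step 2: Taking square root: t = sqrt(16)

Step 2 takes the square root and assumes the positive root only. The equation t^2 = 16 actually has two solutions: t = 4 and t = -4. The proof silently assumes t > 0 without justification, then uses this assumption to conclude t > 0, which is circular. The counterexample t = -4 shows the claim is false.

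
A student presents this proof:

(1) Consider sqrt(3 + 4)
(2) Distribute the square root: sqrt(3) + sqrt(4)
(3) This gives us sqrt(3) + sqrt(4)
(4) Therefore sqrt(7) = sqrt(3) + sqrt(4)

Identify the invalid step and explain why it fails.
Step 2: Distribute the square root: sqrt(3) + sqrt(4)

Step 2 incorrectly 'distributes' the square root over addition. The square root function does not distribute: sqrt(a + b) ≠ sqrt(a) + sqrt(b). In fact, sqrt(3 + 4) = sqrt(7) ≈ 2.6458, while sqrt(3) + sqrt(4) ≈ 3.7321.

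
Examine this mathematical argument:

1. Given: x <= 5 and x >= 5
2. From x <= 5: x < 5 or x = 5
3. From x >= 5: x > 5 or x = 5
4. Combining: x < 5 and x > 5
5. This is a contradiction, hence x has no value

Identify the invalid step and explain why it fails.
Step 4: Combining: x < 5 and x > 5

Step 4 incorrectly combines the conditions. From x <= 5 and x >= 5, the intersection is x = 5. The error treats the 'or' cases as 'and' requirements. The correct conclusion is that x = 5 is the unique solution, not that no solution exists.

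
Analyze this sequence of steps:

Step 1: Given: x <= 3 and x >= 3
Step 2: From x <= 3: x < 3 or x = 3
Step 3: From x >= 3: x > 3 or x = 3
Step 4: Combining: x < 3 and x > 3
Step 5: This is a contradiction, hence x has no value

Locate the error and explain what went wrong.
Step 4: Combining: x < 3 and x > 3

Step 4 incorrectly combines the conditions. From x <= 3 and x >= 3, the intersection is x = 3. The error treats the 'or' cases as 'and' requirements. The correct conclusion is that x = 3 is the unique solution, not that no solution exists.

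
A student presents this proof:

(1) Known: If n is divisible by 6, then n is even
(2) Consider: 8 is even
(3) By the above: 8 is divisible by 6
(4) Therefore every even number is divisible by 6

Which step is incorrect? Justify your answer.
Step 3: By the above: 8 is divisible by 6

Step 3 commits the fallacy of affirming the consequent. The known fact 'divisible by 6 → even' does NOT imply 'even → divisible by 6'. That would be the converse, which is false. For example, 8 is even but 8 ÷ 6 = 1.33, which is not an integer.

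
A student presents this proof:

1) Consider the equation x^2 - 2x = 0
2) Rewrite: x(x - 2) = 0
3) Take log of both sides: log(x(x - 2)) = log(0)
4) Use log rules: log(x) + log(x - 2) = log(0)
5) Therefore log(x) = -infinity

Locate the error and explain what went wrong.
Step 3: Take log of both sides: log(x(x - 2)) = log(0)

Step 3 takes the logarithm of both sides, resulting in log(0) on the right side. The logarithm is only defined for positive numbers; log(0) is undefined (approaches negative infinity). This operation is invalid.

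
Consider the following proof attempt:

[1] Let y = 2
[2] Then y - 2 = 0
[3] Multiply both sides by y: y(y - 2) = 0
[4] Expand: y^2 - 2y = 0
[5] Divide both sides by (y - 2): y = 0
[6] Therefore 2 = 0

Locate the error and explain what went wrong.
Step 5: Divide both sides by (y - 2): y = 0

Step 5 divides both sides by (y - 2). However, since y = 2, we have (y - 2) = 0. Division by zero is undefined, making this step invalid.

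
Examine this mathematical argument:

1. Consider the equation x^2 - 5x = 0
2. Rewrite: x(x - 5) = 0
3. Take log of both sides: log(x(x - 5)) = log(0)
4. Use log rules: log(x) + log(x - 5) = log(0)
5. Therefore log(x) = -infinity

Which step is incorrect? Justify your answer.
Step 3: Take log of both sides: log(x(x - 5)) = log(0)

Step 3 takes the logarithm of both sides, resulting in log(0) on the right side. The logarithm is only defined for positive numbers; log(0) is undefined (approaches negative infinity). This operation is invalid.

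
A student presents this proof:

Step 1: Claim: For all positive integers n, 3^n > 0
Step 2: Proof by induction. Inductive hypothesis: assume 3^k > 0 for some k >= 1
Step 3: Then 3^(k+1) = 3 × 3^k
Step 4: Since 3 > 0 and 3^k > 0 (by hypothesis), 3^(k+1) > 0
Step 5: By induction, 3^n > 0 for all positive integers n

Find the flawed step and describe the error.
Step 5: By induction, 3^n > 0 for all positive integers n

Step 5 concludes the proof by induction, but no base case was ever established. A valid induction proof requires: (1) a base case proving 3^1 > 0, and (2) an inductive step showing IF 3^k > 0 THEN 3^(k+1) > 0. Steps 2-4 correctly establish the inductive step, but without the base case the conclusion in step 5 does not follow.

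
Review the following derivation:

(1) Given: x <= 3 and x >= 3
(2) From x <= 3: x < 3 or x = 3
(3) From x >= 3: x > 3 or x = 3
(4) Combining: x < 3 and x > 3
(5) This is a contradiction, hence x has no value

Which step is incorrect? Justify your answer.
Step 4: Combining: x < 3 and x > 3

Step 4 incorrectly combines the conditions. From x <= 3 and x >= 3, the intersection is x = 3. The error treats the 'or' cases as 'and' requirements. The correct conclusion is that x = 3 is the unique solution, not that no solution exists.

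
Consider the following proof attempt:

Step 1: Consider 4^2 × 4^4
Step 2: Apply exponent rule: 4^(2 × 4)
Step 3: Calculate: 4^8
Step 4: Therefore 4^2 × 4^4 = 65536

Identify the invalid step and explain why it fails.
Step 2: Apply exponent rule: 4^(2 × 4)

Step 2 incorrectly states that a^b × a^c = a^(b×c). The correct rule is a^b × a^c = a^(b+c). The actual value is 4^2 × 4^4 = 4^6 = 4096, not 4^8 = 65536.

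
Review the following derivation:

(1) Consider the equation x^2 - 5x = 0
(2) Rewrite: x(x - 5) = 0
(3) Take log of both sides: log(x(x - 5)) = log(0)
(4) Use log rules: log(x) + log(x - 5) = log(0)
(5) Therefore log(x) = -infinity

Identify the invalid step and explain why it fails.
Step 3: Take log of both sides: log(x(x - 5)) = log(0)

Step 3 takes the logarithm of both sides, resulting in log(0) on the right side. The logarithm is only defined for positive numbers; log(0) is undefined (approaches negative infinity). This operation is invalid.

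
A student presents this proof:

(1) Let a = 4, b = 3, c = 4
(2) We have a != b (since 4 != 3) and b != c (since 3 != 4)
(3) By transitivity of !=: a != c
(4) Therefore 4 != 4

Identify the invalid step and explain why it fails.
Step 3: By transitivity of !=: a != c

Step 3 incorrectly applies transitivity to the '!=' relation. Transitivity states: if a R b and b R c, then a R c. However, '!=' is not transitive. Counterexample: 4 != 3 and 3 != 4, but 4 = 4 (both equal 4). Transitivity holds for relations like <, <=, =, but not for !=.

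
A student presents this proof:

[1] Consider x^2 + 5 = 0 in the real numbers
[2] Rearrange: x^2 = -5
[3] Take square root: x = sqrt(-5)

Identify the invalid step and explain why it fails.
Step 3: Take square root: x = sqrt(-5)

Step 3 takes the square root of -5, which is negative. In the real number system, the square root of a negative number is undefined. The equation x^2 + 5 = 0 has no real solutions. Square roots of negative numbers only exist in the complex numbers.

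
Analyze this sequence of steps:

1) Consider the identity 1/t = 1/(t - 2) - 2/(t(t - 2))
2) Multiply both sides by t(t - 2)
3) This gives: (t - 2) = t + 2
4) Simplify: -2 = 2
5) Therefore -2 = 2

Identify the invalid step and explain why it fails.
Step 3: This gives: (t - 2) = t + 2

Step 3 makes a sign error when clearing denominators. Multiplying -2/(t(t - 2)) by t(t - 2) gives -2, not +2. The correct result is (t - 2) = t - 2, which is trivially true, not (t - 2) = t + 2. (Step 1 is a valid identity: 1/(t - 2) - 2/(t(t - 2)) = (t - 2)/(t(t - 2)) = 1/t.)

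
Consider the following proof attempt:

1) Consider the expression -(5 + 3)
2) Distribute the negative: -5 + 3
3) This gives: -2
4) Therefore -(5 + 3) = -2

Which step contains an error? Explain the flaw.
Step 2: Distribute the negative: -5 + 3

Step 2 incorrectly distributes the negative sign. The correct distribution is -(5 + 3) = -5 - 3 = -8. The negative must be applied to both terms, not just the first. The error treats -(5 + 3) as -5 + 3, which equals -2 instead of -8.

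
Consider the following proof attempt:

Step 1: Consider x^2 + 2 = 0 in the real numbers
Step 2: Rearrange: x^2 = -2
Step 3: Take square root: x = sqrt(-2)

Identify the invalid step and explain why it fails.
Step 3: Take square root: x = sqrt(-2)

Step 3 takes the square root of -2, which is negative. In the real number system, the square root of a negative number is undefined. The equation x^2 + 2 = 0 has no real solutions. Square roots of negative numbers only exist in the complex numbers.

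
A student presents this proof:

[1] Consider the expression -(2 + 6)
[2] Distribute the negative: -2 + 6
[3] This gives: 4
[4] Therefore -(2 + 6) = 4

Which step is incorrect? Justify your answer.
Step 2: Distribute the negative: -2 + 6

Step 2 incorrectly distributes the negative sign. The correct distribution is -(2 + 6) = -2 - 6 = -8. The negative must be applied to both terms, not just the first. The error treats -(2 + 6) as -2 + 6, which equals 4 instead of -8.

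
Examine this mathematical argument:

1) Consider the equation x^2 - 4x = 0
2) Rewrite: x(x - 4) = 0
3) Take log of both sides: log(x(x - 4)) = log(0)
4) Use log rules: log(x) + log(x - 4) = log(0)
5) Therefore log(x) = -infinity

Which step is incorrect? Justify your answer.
Step 3: Take log of both sides: log(x(x - 4)) = log(0)

Step 3 takes the logarithm of both sides, resulting in log(0) on the right side. The logarithm is only defined for positive numbers; log(0) is undefined (approaches negative infinity). This operation is invalid.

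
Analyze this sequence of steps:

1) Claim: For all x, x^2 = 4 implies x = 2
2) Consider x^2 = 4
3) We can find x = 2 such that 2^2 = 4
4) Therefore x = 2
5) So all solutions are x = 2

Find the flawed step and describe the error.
Step 4: Therefore x = 2

Step 4 incorrectly concludes that x = 2 is the only solution. The proof shows that x = 2 is A solution (existence), but does not show it is the ONLY solution (uniqueness). In fact, x = -2 is also a solution since (-2)^2 = 4. Finding one solution doesn't prove there are no others.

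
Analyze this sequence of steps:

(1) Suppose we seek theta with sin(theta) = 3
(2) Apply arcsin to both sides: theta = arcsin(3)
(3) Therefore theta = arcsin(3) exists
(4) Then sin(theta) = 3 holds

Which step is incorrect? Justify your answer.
Step 2: Apply arcsin to both sides: theta = arcsin(3)

Step 2 applies arcsin to 3. However, arcsin(x) is only defined for x in [-1, 1] because sin(theta) can only produce values in that range. Since |3| > 1, arcsin(3) is undefined. There is no angle whose sine equals 3.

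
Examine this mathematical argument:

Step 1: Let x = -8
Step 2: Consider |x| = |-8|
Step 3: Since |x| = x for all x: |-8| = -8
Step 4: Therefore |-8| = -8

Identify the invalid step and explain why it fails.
Step 3: Since |x| = x for all x: |-8| = -8

Step 3 incorrectly states that |x| = x for all x. The correct definition is |x| = x when x >= 0, and |x| = -x when x < 0. Since -8 < 0, we have |-8| = -(-8) = 8, not -8.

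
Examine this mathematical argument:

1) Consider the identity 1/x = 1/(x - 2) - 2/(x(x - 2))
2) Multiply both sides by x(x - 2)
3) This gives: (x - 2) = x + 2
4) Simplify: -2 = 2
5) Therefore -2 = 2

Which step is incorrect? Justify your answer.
Step 3: This gives: (x - 2) = x + 2

Step 3 makes a sign error when clearing denominators. Multiplying -2/(x(x - 2)) by x(x - 2) gives -2, not +2. The correct result is (x - 2) = x - 2, which is trivially true, not (x - 2) = x + 2. (Step 1 is a valid identity: 1/(x - 2) - 2/(x(x - 2)) = (x - 2)/(x(x - 2)) = 1/x.)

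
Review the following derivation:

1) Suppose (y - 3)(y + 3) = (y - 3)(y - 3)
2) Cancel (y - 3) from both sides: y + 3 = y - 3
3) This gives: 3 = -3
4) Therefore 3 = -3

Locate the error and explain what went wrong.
Step 2: Cancel (y - 3) from both sides: y + 3 = y - 3

Step 2 cancels (y - 3) from both sides. This is only valid if (y - 3) ≠ 0, i.e., y ≠ 3. When y = 3, both sides equal zero regardless of the other factors. The correct approach requires considering y = 3 as a separate case.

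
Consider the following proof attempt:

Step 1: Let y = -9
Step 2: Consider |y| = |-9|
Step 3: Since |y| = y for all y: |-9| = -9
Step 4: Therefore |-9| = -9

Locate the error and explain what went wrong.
Step 3: Since |y| = y for all y: |-9| = -9

Step 3 incorrectly states that |y| = y for all y. The correct definition is |y| = y when y >= 0, and |y| = -y when y < 0. Since -9 < 0, we have |-9| = -(-9) = 9, not -9.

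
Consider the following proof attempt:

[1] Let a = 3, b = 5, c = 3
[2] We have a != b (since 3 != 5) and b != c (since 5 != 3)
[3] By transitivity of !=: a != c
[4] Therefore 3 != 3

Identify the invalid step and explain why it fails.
Step 3: By transitivity of !=: a != c

Step 3 incorrectly applies transitivity to the '!=' relation. Transitivity states: if a R b and b R c, then a R c. However, '!=' is not transitive. Counterexample: 3 != 5 and 5 != 3, but 3 = 3 (both equal 3). Transitivity holds for relations like <, <=, =, but not for !=.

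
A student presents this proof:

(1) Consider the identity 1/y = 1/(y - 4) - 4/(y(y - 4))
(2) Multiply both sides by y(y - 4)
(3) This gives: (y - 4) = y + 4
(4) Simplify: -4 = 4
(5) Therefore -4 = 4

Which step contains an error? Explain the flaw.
Step 3: This gives: (y - 4) = y + 4

Step 3 makes a sign error when clearing denominators. Multiplying -4/(y(y - 4)) by y(y - 4) gives -4, not +4. The correct result is (y - 4) = y - 4, which is trivially true, not (y - 4) = y + 4. (Step 1 is a valid identity: 1/(y - 4) - 4/(y(y - 4)) = (y - 4)/(y(y - 4)) = 1/y.)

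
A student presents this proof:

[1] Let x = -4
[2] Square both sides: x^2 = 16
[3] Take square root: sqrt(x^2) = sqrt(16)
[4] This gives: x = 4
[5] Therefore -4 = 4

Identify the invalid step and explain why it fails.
Step 4: This gives: x = 4

Step 4 incorrectly states that sqrt(x^2) = x. The correct identity is sqrt(x^2) = |x|. Since x = -4 < 0, we have sqrt(x^2) = |-4| = 4, not x = -4.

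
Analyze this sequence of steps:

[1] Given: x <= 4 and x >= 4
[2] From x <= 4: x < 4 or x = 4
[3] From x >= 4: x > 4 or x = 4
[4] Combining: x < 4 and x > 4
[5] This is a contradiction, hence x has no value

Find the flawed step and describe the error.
Step 4: Combining: x < 4 and x > 4

Step 4 incorrectly combines the conditions. From x <= 4 and x >= 4, the intersection is x = 4. The error treats the 'or' cases as 'and' requirements. The correct conclusion is that x = 4 is the unique solution, not that no solution exists.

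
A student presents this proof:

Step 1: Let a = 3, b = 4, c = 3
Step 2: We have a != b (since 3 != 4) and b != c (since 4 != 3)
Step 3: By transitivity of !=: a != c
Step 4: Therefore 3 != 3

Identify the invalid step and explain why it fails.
Step 3: By transitivity of !=: a != c

Step 3 incorrectly applies transitivity to the '!=' relation. Transitivity states: if a R b and b R c, then a R c. However, '!=' is not transitive. Counterexample: 3 != 4 and 4 != 3, but 3 = 3 (both equal 3). Transitivity holds for relations like <, <=, =, but not for !=.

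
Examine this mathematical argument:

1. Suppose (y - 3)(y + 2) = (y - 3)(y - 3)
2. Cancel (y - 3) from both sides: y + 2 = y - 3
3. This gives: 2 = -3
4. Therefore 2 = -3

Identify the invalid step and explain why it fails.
Step 2: Cancel (y - 3) from both sides: y + 2 = y - 3

Step 2 cancels (y - 3) from both sides. This is only valid if (y - 3) ≠ 0, i.e., y ≠ 3. When y = 3, both sides equal zero regardless of the other factors. The correct approach requires considering y = 3 as a separate case.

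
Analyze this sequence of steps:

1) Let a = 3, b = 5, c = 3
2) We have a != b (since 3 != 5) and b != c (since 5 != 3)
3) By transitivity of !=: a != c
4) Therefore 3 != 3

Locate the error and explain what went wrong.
Step 3: By transitivity of !=: a != c

Step 3 incorrectly applies transitivity to the '!=' relation. Transitivity states: if a R b and b R c, then a R c. However, '!=' is not transitive. Counterexample: 3 != 5 and 5 != 3, but 3 = 3 (both equal 3). Transitivity holds for relations like <, <=, =, but not for !=.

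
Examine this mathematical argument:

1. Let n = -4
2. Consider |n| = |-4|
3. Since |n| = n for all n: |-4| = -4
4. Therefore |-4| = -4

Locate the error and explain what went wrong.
Step 3: Since |n| = n for all n: |-4| = -4

Step 3 incorrectly states that |n| = n for all n. The correct definition is |n| = n when n >= 0, and |n| = -n when n < 0. Since -4 < 0, we have |-4| = -(-4) = 4, not -4.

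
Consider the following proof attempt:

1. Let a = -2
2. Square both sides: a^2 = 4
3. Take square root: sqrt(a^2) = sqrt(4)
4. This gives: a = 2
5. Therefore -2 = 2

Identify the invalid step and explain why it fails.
Step 4: This gives: a = 2

Step 4 incorrectly states that sqrt(a^2) = a. The correct identity is sqrt(a^2) = |a|. Since a = -2 < 0, we have sqrt(a^2) = |-2| = 2, not a = -2.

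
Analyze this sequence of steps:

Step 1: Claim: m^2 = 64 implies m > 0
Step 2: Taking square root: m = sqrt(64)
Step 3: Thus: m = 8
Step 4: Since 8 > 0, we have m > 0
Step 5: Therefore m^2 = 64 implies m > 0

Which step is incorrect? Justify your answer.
Step 2: Taking square root: m = sqrt(64)

Step 2 takes the square root and assumes the positive root only. The equation m^2 = 64 actually has two solutions: m = 8 and m = -8. The proof silently assumes m > 0 without justification, then uses this assumption to conclude m > 0, which is circular. The counterexample m = -8 shows the claim is false.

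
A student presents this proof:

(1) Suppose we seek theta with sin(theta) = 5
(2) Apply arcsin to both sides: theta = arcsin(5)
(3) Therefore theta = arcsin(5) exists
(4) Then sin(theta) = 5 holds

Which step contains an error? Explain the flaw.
Step 2: Apply arcsin to both sides: theta = arcsin(5)

Step 2 applies arcsin to 5. However, arcsin(x) is only defined for x in [-1, 1] because sin(theta) can only produce values in that range. Since |5| > 1, arcsin(5) is undefined. There is no angle whose sine equals 5.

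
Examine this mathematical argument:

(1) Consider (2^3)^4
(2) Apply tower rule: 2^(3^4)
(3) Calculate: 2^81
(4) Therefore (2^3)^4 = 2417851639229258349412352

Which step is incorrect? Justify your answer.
Step 2: Apply tower rule: 2^(3^4)

Step 2 incorrectly states that (a^b)^c = a^(b^c). The correct rule is (a^b)^c = a^(b×c). The actual value is (2^3)^4 = 2^12 = 4096, not 2^81 = 2417851639229258349412352.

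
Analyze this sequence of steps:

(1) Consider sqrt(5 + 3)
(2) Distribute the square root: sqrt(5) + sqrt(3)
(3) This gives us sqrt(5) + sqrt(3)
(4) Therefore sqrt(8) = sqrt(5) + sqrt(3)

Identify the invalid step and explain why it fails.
Step 2: Distribute the square root: sqrt(5) + sqrt(3)

Step 2 incorrectly 'distributes' the square root over addition. The square root function does not distribute: sqrt(a + b) ≠ sqrt(a) + sqrt(b). In fact, sqrt(5 + 3) = sqrt(8) ≈ 2.8284, while sqrt(5) + sqrt(3) ≈ 3.9681.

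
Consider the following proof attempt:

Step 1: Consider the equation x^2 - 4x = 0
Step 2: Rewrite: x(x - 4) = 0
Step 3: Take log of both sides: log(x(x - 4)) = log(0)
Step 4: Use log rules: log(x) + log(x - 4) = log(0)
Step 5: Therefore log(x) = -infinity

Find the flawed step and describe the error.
Step 3: Take log of both sides: log(x(x - 4)) = log(0)

Step 3 takes the logarithm of both sides, resulting in log(0) on the right side. The logarithm is only defined for positive numbers; log(0) is undefined (approaches negative infinity). This operation is invalid.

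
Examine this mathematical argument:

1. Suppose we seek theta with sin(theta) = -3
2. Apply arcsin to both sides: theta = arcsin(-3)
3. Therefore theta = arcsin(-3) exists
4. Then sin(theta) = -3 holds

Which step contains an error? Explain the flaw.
Step 2: Apply arcsin to both sides: theta = arcsin(-3)

Step 2 applies arcsin to -3. However, arcsin(x) is only defined for x in [-1, 1] because sin(theta) can only produce values in that range. Since |-3| > 1, arcsin(-3) is undefined. There is no angle whose sine equals -3.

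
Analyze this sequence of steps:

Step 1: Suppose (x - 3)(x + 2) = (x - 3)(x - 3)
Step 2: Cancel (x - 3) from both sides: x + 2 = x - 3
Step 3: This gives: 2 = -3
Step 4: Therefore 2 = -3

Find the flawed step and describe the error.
Step 2: Cancel (x - 3) from both sides: x + 2 = x - 3

Step 2 cancels (x - 3) from both sides. This is only valid if (x - 3) ≠ 0, i.e., x ≠ 3. When x = 3, both sides equal zero regardless of the other factors. The correct approach requires considering x = 3 as a separate case.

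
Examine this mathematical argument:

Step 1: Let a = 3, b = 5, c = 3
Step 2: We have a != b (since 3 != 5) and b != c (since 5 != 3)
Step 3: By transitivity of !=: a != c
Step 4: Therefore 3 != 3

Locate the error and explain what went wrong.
Step 3: By transitivity of !=: a != c

Step 3 incorrectly applies transitivity to the '!=' relation. Transitivity states: if a R b and b R c, then a R c. However, '!=' is not transitive. Counterexample: 3 != 5 and 5 != 3, but 3 = 3 (both equal 3). Transitivity holds for relations like <, <=, =, but not for !=.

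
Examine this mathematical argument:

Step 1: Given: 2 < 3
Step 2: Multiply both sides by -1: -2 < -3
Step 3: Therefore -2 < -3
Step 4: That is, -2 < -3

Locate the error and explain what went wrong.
Step 2: Multiply both sides by -1: -2 < -3

Step 2 multiplies both sides by -1 but fails to reverse the inequality sign. When multiplying (or dividing) an inequality by a negative number, the direction must be reversed. Since 2 < 3, we should get -2 > -3, i.e., -2 > -3.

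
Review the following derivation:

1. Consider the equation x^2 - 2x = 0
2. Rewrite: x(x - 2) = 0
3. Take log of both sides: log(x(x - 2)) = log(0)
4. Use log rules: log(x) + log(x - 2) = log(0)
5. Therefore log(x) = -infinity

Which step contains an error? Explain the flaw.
Step 3: Take log of both sides: log(x(x - 2)) = log(0)

Step 3 takes the logarithm of both sides, resulting in log(0) on the right side. The logarithm is only defined for positive numbers; log(0) is undefined (approaches negative infinity). This operation is invalid.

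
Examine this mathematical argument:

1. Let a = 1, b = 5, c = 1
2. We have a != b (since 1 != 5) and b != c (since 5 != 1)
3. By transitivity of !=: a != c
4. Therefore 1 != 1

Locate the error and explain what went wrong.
Step 3: By transitivity of !=: a != c

Step 3 incorrectly applies transitivity to the '!=' relation. Transitivity states: if a R b and b R c, then a R c. However, '!=' is not transitive. Counterexample: 1 != 5 and 5 != 1, but 1 = 1 (both equal 1). Transitivity holds for relations like <, <=, =, but not for !=.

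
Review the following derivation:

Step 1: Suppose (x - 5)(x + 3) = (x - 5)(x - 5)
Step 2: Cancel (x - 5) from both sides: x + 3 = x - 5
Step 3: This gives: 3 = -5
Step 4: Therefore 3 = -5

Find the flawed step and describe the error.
Step 2: Cancel (x - 5) from both sides: x + 3 = x - 5

Step 2 cancels (x - 5) from both sides. This is only valid if (x - 5) ≠ 0, i.e., x ≠ 5. When x = 5, both sides equal zero regardless of the other factors. The correct approach requires considering x = 5 as a separate case.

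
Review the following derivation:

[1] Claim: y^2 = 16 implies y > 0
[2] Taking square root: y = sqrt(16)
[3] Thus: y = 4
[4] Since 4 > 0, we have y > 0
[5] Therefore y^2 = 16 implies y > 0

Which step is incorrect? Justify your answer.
Step 2: Taking square root: y = sqrt(16)

Step 2 takes the square root and assumes the positive root only. The equation y^2 = 16 actually has two solutions: y = 4 and y = -4. The proof silently assumes y > 0 without justification, then uses this assumption to conclude y > 0, which is circular. The counterexample y = -4 shows the claim is false.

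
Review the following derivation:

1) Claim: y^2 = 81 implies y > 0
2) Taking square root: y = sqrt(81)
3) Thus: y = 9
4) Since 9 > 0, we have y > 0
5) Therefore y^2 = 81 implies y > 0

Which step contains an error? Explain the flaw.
Step 2: Taking square root: y = sqrt(81)

Step 2 takes the square root and assumes the positive root only. The equation y^2 = 81 actually has two solutions: y = 9 and y = -9. The proof silently assumes y > 0 without justification, then uses this assumption to conclude y > 0, which is circular. The counterexample y = -9 shows the claim is false.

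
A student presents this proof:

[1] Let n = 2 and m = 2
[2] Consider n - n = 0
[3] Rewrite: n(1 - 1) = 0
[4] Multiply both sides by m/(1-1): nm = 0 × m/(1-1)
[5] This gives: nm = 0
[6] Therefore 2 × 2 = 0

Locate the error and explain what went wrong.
Step 4: Multiply both sides by m/(1-1): nm = 0 × m/(1-1)

Step 4 multiplies both sides by m/(1-1). However, 1-1 = 0, so this is multiplication by m/0, which is undefined. We cannot multiply by an undefined expression.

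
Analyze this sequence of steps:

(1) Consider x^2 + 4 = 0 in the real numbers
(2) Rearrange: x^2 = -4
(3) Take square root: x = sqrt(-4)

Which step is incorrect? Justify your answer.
Step 3: Take square root: x = sqrt(-4)

Step 3 takes the square root of -4, which is negative. In the real number system, the square root of a negative number is undefined. The equation x^2 + 4 = 0 has no real solutions. Square roots of negative numbers only exist in the complex numbers.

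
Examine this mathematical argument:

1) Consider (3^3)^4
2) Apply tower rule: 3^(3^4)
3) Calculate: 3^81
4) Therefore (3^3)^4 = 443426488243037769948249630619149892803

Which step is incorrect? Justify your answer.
Step 2: Apply tower rule: 3^(3^4)

Step 2 incorrectly states that (a^b)^c = a^(b^c). The correct rule is (a^b)^c = a^(b×c). The actual value is (3^3)^4 = 3^12 = 531441, not 3^81 = 443426488243037769948249630619149892803.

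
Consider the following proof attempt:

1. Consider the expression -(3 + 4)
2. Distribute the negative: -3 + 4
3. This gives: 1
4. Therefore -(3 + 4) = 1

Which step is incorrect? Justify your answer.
Step 2: Distribute the negative: -3 + 4

Step 2 incorrectly distributes the negative sign. The correct distribution is -(3 + 4) = -3 - 4 = -7. The negative must be applied to both terms, not just the first. The error treats -(3 + 4) as -3 + 4, which equals 1 instead of -7.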